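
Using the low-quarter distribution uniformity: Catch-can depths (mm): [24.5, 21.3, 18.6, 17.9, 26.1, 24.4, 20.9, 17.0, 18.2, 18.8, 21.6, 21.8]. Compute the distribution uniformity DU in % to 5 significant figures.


Approach: apply the low-quarter distribution uniformity, DU = (mean of lowest quarter of readings / overall mean)*100.
sorted lowest 3 of 12: [17.0, 17.9, 18.2] -> mean = 17.70000 mm
overall mean = 20.92500 mm
DU = (17.70000/20.92500)*100 = 84.588 %
Therefore the distribution uniformity DU = 84.588 %.


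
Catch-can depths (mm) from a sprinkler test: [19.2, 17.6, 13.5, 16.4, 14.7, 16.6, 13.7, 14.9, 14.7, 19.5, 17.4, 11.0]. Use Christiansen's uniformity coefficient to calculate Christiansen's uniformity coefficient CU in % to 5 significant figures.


Approach: apply Christiansen's uniformity coefficient, CU = (1 - mean_abs_deviation/mean)*100.
mean = 15.76667 mm
mean |d_i - mean| = 2.016667 mm
CU = (1 - 2.016667/15.76667)*100 = 87.209 %
Therefore Christiansen's uniformity coefficient CU = 87.209 %.


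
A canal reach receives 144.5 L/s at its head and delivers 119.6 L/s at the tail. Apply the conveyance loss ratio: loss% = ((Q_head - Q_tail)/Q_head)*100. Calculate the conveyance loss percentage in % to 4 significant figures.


loss = ((144.5 - 119.6)/144.5)*100 = 17.23 %
Therefore the conveyance loss percentage = 17.23 %.


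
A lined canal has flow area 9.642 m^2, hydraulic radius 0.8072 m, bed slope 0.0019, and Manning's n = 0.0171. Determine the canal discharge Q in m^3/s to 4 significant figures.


Approach: apply Manning's equation, Q = (1/n)*A*R^(2/3)*S^(1/2).
Q = (1/0.0171) * 9.642 * 0.8072^(2/3) * 0.0019^(1/2) = 21.31 m^3/s
Therefore the canal discharge Q = 21.31 m^3/s.


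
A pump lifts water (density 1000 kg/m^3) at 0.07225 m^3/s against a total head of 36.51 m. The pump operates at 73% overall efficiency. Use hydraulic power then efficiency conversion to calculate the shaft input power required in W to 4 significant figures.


Approach: apply hydraulic power then efficiency conversion, P = rho*g*Q*H; P_in = P/eta.
Step 1 — hydraulic power (P = rho*g*Q*H):
  P = 1000 * 9.81 * 0.07225 * 36.51 = 25877.3 W
Step 2 — input power: P_in = P/eta = 25877.3 / 0.73 = 35450 W
Therefore the shaft input power required = 35450 W.


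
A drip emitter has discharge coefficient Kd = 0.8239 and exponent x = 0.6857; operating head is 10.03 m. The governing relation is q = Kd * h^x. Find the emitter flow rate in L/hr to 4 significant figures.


q = 0.8239 * 10.03^0.6857 = 4.004 L/hr
Therefore the emitter flow rate = 4.004 L/hr.


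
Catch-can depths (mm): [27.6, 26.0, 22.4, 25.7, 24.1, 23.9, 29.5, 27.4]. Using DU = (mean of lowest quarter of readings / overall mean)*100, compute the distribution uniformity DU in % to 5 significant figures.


sorted lowest 2 of 8: [22.4, 23.9] -> mean = 23.15000 mm
overall mean = 25.82500 mm
DU = (23.15000/25.82500)*100 = 89.642 %
Therefore the distribution uniformity DU = 89.642 %.


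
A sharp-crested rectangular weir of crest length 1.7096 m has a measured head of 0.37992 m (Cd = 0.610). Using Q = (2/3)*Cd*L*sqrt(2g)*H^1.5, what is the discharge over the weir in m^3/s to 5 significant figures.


Q = (2/3)*0.610*1.7096*sqrt(2*9.81)*0.37992^1.5 = 0.72114 m^3/s
Therefore the discharge over the weir = 0.72114 m^3/s.


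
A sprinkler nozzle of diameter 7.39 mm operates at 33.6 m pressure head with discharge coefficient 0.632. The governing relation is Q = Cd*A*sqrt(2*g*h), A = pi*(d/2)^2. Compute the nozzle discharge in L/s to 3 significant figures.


A = pi*(7.39e-3/2)^2 = 4.2892e-05 m^2
Q = 0.632 * 4.2892e-05 * sqrt(2*9.81*33.6) * 1000 = 0.696 L/s
Therefore the nozzle discharge = 0.696 L/s.


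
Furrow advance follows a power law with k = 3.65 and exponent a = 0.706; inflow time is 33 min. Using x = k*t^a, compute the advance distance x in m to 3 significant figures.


x = 3.65 * 33^0.706 = 43.1 m
Therefore the advance distance x = 43.1 m.


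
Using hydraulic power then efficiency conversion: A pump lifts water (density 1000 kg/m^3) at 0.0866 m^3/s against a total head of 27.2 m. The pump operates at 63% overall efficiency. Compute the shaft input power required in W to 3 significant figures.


Approach: apply hydraulic power then efficiency conversion, P = rho*g*Q*H; P_in = P/eta.
Step 1 — hydraulic power (P = rho*g*Q*H):
  P = 1000 * 9.81 * 0.0866 * 27.2 = 23108 W
Step 2 — input power: P_in = P/eta = 23108 / 0.63 = 36700 W
Therefore the shaft input power required = 36700 W.


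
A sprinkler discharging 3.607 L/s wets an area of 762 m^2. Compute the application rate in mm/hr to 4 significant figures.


Approach: apply the application rate relation, rate = (Q/A)*3600.
rate = (3.607 / 762) * 3600 = 17.04 mm/hr
Therefore the application rate = 17.04 mm/hr.


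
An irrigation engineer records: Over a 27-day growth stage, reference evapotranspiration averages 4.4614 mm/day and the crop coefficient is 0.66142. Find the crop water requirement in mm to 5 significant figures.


Approach: apply the crop water requirement relation, CWR = ET0 * Kc * days.
CWR = 4.4614 * 0.66142 * 27 = 79.673 mm
Therefore the crop water requirement = 79.673 mm.


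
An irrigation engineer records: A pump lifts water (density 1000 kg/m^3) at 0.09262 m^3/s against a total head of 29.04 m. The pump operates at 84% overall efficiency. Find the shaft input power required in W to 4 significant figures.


Approach: apply hydraulic power then efficiency conversion, P = rho*g*Q*H; P_in = P/eta.
Step 1 — hydraulic power (P = rho*g*Q*H):
  P = 1000 * 9.81 * 0.09262 * 29.04 = 26385.8 W
Step 2 — input power: P_in = P/eta = 26385.8 / 0.84 = 31410 W
Therefore the shaft input power required = 31410 W.


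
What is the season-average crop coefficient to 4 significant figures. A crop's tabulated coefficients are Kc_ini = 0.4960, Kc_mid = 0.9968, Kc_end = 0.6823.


Approach: apply a simple seasonal average, Kc_avg = (Kc_ini + Kc_mid + Kc_end)/3.
Kc_avg = (0.4960 + 0.9968 + 0.6823)/3 = 0.7250
Therefore the season-average crop coefficient = 0.7250.


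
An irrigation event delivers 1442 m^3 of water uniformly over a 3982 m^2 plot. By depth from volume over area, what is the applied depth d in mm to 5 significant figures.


Approach: apply depth from volume over area, d = (V/A)*1000.
d = (1442 / 3982) * 1000 = 362.13 mm
Therefore the applied depth d = 362.13 mm.


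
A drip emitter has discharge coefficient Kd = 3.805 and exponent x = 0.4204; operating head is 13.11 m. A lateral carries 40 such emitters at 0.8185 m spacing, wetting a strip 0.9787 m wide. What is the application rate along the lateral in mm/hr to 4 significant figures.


Approach: apply the emitter equation with a lateral mass balance, q = Kd*h^x; Q = n*q; rate = Q/(n*spacing*width).
Step 1 — single emitter flow (q = Kd*h^x):
  q = 3.805 * 13.11^0.4204 = 11.2252 L/hr
Step 2 — total lateral flow: Q = 40 * 11.2252 = 449.009 L/hr
Step 3 — wetted area: A = 40 * 0.8185 * 0.9787 = 32.0426 m^2
Step 4 — application rate: Q/A = 449.009/32.0426 = 14.01 mm/hr
Therefore the application rate along the lateral = 14.01 mm/hr.


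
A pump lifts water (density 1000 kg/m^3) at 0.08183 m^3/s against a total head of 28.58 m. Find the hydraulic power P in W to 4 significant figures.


Approach: apply the hydraulic power relation, P = rho*g*Q*H.
P = 1000 * 9.81 * 0.08183 * 28.58 = 22940 W
Therefore the hydraulic power P = 22940 W.


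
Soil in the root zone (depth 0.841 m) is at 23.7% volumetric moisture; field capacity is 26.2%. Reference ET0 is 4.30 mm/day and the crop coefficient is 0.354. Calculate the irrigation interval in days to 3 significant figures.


Approach: apply soil-water budget scheduling, SMD = (FC-theta)/100*depth*1000; ETc = ET0*Kc; interval = SMD/ETc.
Step 1 — soil moisture deficit:
  SMD = (26.2 - 23.7)/100 * 0.841 * 1000 = 21.025 mm
Step 2 — daily crop ET (ETc = ET0*Kc):
  ETc = 4.30 * 0.354 = 1.5222 mm/day
Step 3 — irrigation interval (SMD/ETc):
  interval = 21.025 / 1.5222 = 13.8 days
Therefore the irrigation interval = 13.8 days.


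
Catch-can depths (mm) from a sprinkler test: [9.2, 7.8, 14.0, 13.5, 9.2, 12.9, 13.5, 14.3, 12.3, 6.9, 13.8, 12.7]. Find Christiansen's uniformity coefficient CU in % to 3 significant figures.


Approach: apply Christiansen's uniformity coefficient, CU = (1 - mean_abs_deviation/mean)*100.
mean = 11.675 mm
mean |d_i - mean| = 2.2667 mm
CU = (1 - 2.2667/11.675)*100 = 80.6 %
Therefore Christiansen's uniformity coefficient CU = 80.6 %.


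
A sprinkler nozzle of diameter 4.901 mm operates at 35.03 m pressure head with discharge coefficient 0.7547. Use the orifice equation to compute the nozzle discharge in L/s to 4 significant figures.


Approach: apply the orifice equation, Q = Cd*A*sqrt(2*g*h), A = pi*(d/2)^2.
A = pi*(4.901e-3/2)^2 = 1.88651e-05 m^2
Q = 0.7547 * 1.88651e-05 * sqrt(2*9.81*35.03) * 1000 = 0.3733 L/s
Therefore the nozzle discharge = 0.3733 L/s.


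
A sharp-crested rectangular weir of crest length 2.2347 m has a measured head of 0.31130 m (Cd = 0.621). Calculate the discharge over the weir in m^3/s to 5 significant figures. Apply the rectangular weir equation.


Approach: apply the rectangular weir equation, Q = (2/3)*Cd*L*sqrt(2g)*H^1.5.
Q = (2/3)*0.621*2.2347*sqrt(2*9.81)*0.31130^1.5 = 0.71177 m^3/s
Therefore the discharge over the weir = 0.71177 m^3/s.


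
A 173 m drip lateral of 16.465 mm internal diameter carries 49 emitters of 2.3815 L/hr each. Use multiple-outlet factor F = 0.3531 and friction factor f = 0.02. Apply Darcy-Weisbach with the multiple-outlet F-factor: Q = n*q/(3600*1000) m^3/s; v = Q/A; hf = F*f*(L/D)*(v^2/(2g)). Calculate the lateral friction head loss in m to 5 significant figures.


Q = 49*2.3815/(3600*1000) = 3.241486e-05 m^3/s
A = pi*(16.465e-3/2)^2 = 2.129185e-04 m^2, so v = Q/A = 0.1522407 m/s
hf = 0.3531*0.02*(173/0.016465)*(0.1522407^2/(2*9.81)) = 0.087655 m
Therefore the lateral friction head loss = 0.087655 m.


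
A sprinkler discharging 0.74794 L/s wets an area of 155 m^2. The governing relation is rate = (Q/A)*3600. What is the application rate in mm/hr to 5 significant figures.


rate = (0.74794 / 155) * 3600 = 17.372 mm/hr
Therefore the application rate = 17.372 mm/hr.


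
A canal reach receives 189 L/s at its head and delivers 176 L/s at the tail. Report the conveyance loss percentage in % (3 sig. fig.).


Approach: apply the conveyance loss ratio, loss% = ((Q_head - Q_tail)/Q_head)*100.
loss = ((189 - 176)/189)*100 = 6.88 %
Therefore the conveyance loss percentage = 6.88 %.


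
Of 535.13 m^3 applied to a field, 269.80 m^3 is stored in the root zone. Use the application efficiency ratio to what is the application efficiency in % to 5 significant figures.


Approach: apply the application efficiency ratio, Ea = (stored/applied)*100.
Ea = (269.80/535.13)*100 = 50.418 %
Therefore the application efficiency = 50.418 %.


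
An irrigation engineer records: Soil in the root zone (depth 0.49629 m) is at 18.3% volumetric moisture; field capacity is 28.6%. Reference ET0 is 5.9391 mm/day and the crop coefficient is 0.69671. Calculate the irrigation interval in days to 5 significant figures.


Approach: apply soil-water budget scheduling, SMD = (FC-theta)/100*depth*1000; ETc = ET0*Kc; interval = SMD/ETc.
Step 1 — soil moisture deficit:
  SMD = (28.6 - 18.3)/100 * 0.49629 * 1000 = 51.11787 mm
Step 2 — daily crop ET (ETc = ET0*Kc):
  ETc = 5.9391 * 0.69671 = 4.137830 mm/day
Step 3 — irrigation interval (SMD/ETc):
  interval = 51.11787 / 4.137830 = 12.354 days
Therefore the irrigation interval = 12.354 days.


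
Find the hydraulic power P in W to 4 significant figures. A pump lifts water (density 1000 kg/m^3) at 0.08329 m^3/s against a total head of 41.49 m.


Approach: apply the hydraulic power relation, P = rho*g*Q*H.
P = 1000 * 9.81 * 0.08329 * 41.49 = 33900 W
Therefore the hydraulic power P = 33900 W.


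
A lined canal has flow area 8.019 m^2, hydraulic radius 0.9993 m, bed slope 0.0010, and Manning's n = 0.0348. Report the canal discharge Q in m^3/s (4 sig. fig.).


Approach: apply Manning's equation, Q = (1/n)*A*R^(2/3)*S^(1/2).
Q = (1/0.0348) * 8.019 * 0.9993^(2/3) * 0.0010^(1/2) = 7.283 m^3/s
Therefore the canal discharge Q = 7.283 m^3/s.


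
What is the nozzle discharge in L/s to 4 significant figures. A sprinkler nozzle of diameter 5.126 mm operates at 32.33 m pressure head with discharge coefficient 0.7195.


Approach: apply the orifice equation, Q = Cd*A*sqrt(2*g*h), A = pi*(d/2)^2.
A = pi*(5.126e-3/2)^2 = 2.06370e-05 m^2
Q = 0.7195 * 2.06370e-05 * sqrt(2*9.81*32.33) * 1000 = 0.3740 L/s
Therefore the nozzle discharge = 0.3740 L/s.


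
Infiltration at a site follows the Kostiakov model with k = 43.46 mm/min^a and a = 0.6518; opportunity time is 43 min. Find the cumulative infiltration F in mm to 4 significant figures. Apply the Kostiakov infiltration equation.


Approach: apply the Kostiakov infiltration equation, F = k*t^a.
F = 43.46 * 43^0.6518 = 504.4 mm
Therefore the cumulative infiltration F = 504.4 mm.


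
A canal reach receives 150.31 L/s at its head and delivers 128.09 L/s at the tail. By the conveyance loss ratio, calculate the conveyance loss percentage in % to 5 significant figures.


Approach: apply the conveyance loss ratio, loss% = ((Q_head - Q_tail)/Q_head)*100.
loss = ((150.31 - 128.09)/150.31)*100 = 14.783 %
Therefore the conveyance loss percentage = 14.783 %.


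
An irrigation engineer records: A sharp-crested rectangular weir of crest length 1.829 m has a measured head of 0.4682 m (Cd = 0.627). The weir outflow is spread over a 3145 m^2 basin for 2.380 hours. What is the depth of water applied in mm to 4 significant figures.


Approach: apply the rectangular weir equation with a volume-to-depth conversion, Q = (2/3)*Cd*L*sqrt(2g)*H^1.5; d = Q*t/A * 1000.
Step 1 — weir discharge:
  Q = (2/3)*0.627*1.829*sqrt(2*9.81)*0.4682^1.5 = 1.08489 m^3/s
Step 2 — volume: V = 1.08489 * 2.380*3600 = 9295.36 m^3
Step 3 — depth: d = V/A * 1000 = 9295.36/3145 * 1000 = 2956 mm
Therefore the depth of water applied = 2956 mm.


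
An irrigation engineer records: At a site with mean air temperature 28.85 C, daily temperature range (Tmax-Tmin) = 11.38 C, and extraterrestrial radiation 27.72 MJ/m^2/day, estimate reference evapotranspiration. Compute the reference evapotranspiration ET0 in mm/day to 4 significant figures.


Approach: apply the Hargreaves-Samani method, ET0 = 0.0023*(Tmean+17.8)*sqrt(Tmax-Tmin)*0.408*Ra.
ET0 = 0.0023*(28.85+17.8)*sqrt(11.38)*0.408*27.72 = 4.094 mm/day
Therefore the reference evapotranspiration ET0 = 4.094 mm/day.


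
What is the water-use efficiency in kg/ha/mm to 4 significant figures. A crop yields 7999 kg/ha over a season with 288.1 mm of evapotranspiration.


Approach: apply the water-use efficiency ratio, WUE = yield/ET.
WUE = 7999 / 288.1 = 27.76 kg/ha/mm
Therefore the water-use efficiency = 27.76 kg/ha/mm.


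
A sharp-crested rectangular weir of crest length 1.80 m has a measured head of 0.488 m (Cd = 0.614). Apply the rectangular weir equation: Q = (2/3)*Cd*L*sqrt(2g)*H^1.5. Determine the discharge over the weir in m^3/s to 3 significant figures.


Q = (2/3)*0.614*1.80*sqrt(2*9.81)*0.488^1.5 = 1.11 m^3/s
Therefore the discharge over the weir = 1.11 m^3/s.


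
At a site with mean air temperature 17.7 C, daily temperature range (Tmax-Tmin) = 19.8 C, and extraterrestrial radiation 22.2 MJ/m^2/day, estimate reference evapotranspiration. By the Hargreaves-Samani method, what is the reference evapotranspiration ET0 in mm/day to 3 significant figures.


Approach: apply the Hargreaves-Samani method, ET0 = 0.0023*(Tmean+17.8)*sqrt(Tmax-Tmin)*0.408*Ra.
ET0 = 0.0023*(17.7+17.8)*sqrt(19.8)*0.408*22.2 = 3.29 mm/day
Therefore the reference evapotranspiration ET0 = 3.29 mm/day.


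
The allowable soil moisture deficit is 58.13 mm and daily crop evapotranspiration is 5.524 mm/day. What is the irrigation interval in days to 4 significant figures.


Approach: apply the irrigation interval relation, interval = SMD / ETc.
interval = 58.13 / 5.524 = 10.52 days
Therefore the irrigation interval = 10.52 days.


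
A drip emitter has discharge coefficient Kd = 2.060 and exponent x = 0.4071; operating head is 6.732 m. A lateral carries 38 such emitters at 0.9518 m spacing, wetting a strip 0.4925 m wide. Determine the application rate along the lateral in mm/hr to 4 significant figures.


Approach: apply the emitter equation with a lateral mass balance, q = Kd*h^x; Q = n*q; rate = Q/(n*spacing*width).
Step 1 — single emitter flow (q = Kd*h^x):
  q = 2.060 * 6.732^0.4071 = 4.47718 L/hr
Step 2 — total lateral flow: Q = 38 * 4.47718 = 170.133 L/hr
Step 3 — wetted area: A = 38 * 0.9518 * 0.4925 = 17.8129 m^2
Step 4 — application rate: Q/A = 170.133/17.8129 = 9.551 mm/hr
Therefore the application rate along the lateral = 9.551 mm/hr.


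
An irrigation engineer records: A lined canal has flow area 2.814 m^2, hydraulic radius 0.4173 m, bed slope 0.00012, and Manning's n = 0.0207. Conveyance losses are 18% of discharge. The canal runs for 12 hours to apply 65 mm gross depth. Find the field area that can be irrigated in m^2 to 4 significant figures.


Approach: apply Manning's equation with a conveyance and depth budget, Q = (1/n)*A*R^(2/3)*S^(1/2); Q_field = Q*(1-loss); Area = Q_field*t/(d/1000).
Step 1 — canal discharge (Manning's equation):
  Q = (1/0.0207) * 2.814 * 0.4173^(2/3) * 0.00012^(1/2) = 0.831591 m^3/s
Step 2 — delivered flow: Q_field = 0.831591*(1 - 18/100) = 0.681905 m^3/s
Step 3 — volume delivered: V = 0.681905 * 12*3600 = 29458.3 m^3
Step 4 — area served: A = V / (depth/1000) = 29458.3 / 0.065 = 453200 m^2
Therefore the field area that can be irrigated = 453200 m^2.


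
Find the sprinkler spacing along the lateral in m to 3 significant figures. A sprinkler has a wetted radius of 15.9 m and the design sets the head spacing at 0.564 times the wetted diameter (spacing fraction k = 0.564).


Approach: apply the sprinkler spacing rule (spacing as a fraction of wetted diameter), S = k*(2*R).
S = 0.564 * (2 * 15.9) = 17.9 m
Therefore the sprinkler spacing along the lateral = 17.9 m.


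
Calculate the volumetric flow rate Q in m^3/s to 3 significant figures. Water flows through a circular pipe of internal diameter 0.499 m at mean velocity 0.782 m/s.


Approach: apply the continuity equation for pipe flow, Q = A * v with A = pi*(D/2)^2.
A = pi*(0.499/2)^2 = 0.19556 m^2
Q = 0.19556 * 0.782 = 0.153 m^3/s
Therefore the volumetric flow rate Q = 0.153 m^3/s.


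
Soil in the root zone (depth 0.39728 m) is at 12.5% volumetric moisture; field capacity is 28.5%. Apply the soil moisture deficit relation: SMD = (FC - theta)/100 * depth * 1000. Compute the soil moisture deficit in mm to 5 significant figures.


SMD = (28.5 - 12.5)/100 * 0.39728 * 1000 = 63.565 mm
Therefore the soil moisture deficit = 63.565 mm.


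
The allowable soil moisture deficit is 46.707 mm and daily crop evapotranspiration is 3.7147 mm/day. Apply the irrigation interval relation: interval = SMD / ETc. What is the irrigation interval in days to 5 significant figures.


interval = 46.707 / 3.7147 = 12.574 days
Therefore the irrigation interval = 12.574 days.


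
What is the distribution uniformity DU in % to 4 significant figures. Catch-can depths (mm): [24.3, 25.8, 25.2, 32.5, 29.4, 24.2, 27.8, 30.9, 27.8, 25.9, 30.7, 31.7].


Approach: apply the low-quarter distribution uniformity, DU = (mean of lowest quarter of readings / overall mean)*100.
sorted lowest 3 of 12: [24.2, 24.3, 25.2] -> mean = 24.5667 mm
overall mean = 28.0167 mm
DU = (24.5667/28.0167)*100 = 87.69 %
Therefore the distribution uniformity DU = 87.69 %.


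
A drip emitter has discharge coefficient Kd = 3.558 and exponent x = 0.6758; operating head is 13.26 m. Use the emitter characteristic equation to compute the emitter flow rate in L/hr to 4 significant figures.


Approach: apply the emitter characteristic equation, q = Kd * h^x.
q = 3.558 * 13.26^0.6758 = 20.41 L/hr
Therefore the emitter flow rate = 20.41 L/hr.


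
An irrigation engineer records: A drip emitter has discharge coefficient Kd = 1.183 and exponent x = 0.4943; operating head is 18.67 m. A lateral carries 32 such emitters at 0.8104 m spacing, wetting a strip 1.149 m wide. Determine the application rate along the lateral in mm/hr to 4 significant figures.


Approach: apply the emitter equation with a lateral mass balance, q = Kd*h^x; Q = n*q; rate = Q/(n*spacing*width).
Step 1 — single emitter flow (q = Kd*h^x):
  q = 1.183 * 18.67^0.4943 = 5.02703 L/hr
Step 2 — total lateral flow: Q = 32 * 5.02703 = 160.865 L/hr
Step 3 — wetted area: A = 32 * 0.8104 * 1.149 = 29.7968 m^2
Step 4 — application rate: Q/A = 160.865/29.7968 = 5.399 mm/hr
Therefore the application rate along the lateral = 5.399 mm/hr.


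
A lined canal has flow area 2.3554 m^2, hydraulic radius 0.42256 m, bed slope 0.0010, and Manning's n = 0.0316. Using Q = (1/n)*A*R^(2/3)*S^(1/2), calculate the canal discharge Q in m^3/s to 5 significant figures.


Q = (1/0.0316) * 2.3554 * 0.42256^(2/3) * 0.0010^(1/2) = 1.3273 m^3/s
Therefore the canal discharge Q = 1.3273 m^3/s.


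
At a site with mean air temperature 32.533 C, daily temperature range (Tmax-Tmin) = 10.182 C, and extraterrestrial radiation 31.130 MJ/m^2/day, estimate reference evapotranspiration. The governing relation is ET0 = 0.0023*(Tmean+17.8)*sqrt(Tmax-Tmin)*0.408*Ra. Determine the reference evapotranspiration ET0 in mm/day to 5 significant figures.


ET0 = 0.0023*(32.533+17.8)*sqrt(10.182)*0.408*31.130 = 4.6918 mm/day
Therefore the reference evapotranspiration ET0 = 4.6918 mm/day.


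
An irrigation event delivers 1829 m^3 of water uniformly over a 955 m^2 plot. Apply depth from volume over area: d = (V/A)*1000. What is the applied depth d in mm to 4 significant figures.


d = (1829 / 955) * 1000 = 1915 mm
Therefore the applied depth d = 1915 mm.


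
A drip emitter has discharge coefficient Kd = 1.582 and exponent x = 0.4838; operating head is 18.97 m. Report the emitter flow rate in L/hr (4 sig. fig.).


Approach: apply the emitter characteristic equation, q = Kd * h^x.
q = 1.582 * 18.97^0.4838 = 6.570 L/hr
Therefore the emitter flow rate = 6.570 L/hr.


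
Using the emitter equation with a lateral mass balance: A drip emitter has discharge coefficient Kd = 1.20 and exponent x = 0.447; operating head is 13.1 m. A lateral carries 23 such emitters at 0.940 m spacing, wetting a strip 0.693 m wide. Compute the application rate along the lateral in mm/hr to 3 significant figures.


Approach: apply the emitter equation with a lateral mass balance, q = Kd*h^x; Q = n*q; rate = Q/(n*spacing*width).
Step 1 — single emitter flow (q = Kd*h^x):
  q = 1.20 * 13.1^0.447 = 3.7897 L/hr
Step 2 — total lateral flow: Q = 23 * 3.7897 = 87.162 L/hr
Step 3 — wetted area: A = 23 * 0.940 * 0.693 = 14.983 m^2
Step 4 — application rate: Q/A = 87.162/14.983 = 5.82 mm/hr
Therefore the application rate along the lateral = 5.82 mm/hr.


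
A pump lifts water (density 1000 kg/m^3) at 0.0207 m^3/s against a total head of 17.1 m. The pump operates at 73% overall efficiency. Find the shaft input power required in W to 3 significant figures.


Approach: apply hydraulic power then efficiency conversion, P = rho*g*Q*H; P_in = P/eta.
Step 1 — hydraulic power (P = rho*g*Q*H):
  P = 1000 * 9.81 * 0.0207 * 17.1 = 3472.4 W
Step 2 — input power: P_in = P/eta = 3472.4 / 0.73 = 4760 W
Therefore the shaft input power required = 4760 W.


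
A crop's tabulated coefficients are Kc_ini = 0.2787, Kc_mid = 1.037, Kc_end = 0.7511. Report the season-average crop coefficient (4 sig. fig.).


Approach: apply a simple seasonal average, Kc_avg = (Kc_ini + Kc_mid + Kc_end)/3.
Kc_avg = (0.2787 + 1.037 + 0.7511)/3 = 0.6889
Therefore the season-average crop coefficient = 0.6889.


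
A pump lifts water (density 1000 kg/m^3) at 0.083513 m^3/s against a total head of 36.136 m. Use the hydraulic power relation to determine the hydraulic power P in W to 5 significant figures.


Approach: apply the hydraulic power relation, P = rho*g*Q*H.
P = 1000 * 9.81 * 0.083513 * 36.136 = 29605 W
Therefore the hydraulic power P = 29605 W.


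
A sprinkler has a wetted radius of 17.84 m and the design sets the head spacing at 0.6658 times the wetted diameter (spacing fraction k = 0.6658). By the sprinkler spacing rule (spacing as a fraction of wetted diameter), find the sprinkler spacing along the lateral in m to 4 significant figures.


Approach: apply the sprinkler spacing rule (spacing as a fraction of wetted diameter), S = k*(2*R).
S = 0.6658 * (2 * 17.84) = 23.76 m
Therefore the sprinkler spacing along the lateral = 23.76 m.


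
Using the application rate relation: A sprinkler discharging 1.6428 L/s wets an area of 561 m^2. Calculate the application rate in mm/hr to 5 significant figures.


Approach: apply the application rate relation, rate = (Q/A)*3600.
rate = (1.6428 / 561) * 3600 = 10.542 mm/hr
Therefore the application rate = 10.542 mm/hr.


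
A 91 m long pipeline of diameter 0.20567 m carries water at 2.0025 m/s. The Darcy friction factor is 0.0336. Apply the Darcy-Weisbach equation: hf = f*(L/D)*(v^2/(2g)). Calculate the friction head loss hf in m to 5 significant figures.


hf = 0.0336 * (91/0.20567) * (2.0025^2 / (2*9.81))
hf = 3.0385 m
Therefore the friction head loss hf = 3.0385 m.


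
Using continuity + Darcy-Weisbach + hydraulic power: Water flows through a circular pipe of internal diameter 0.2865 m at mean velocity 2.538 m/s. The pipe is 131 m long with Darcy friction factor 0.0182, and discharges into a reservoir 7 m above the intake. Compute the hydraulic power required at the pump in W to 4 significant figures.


Approach: apply continuity + Darcy-Weisbach + hydraulic power, Q = A*v; hf = f*(L/D)*(v^2/(2g)); H = static + hf; P = rho*g*Q*H.
Step 1 — flow rate (continuity, Q = A*v):
  A = pi*(0.2865/2)^2 = 0.0644672 m^2
  Q = 0.0644672 * 2.538 = 0.163618 m^3/s
Step 2 — friction head loss (Darcy-Weisbach):
  hf = 0.0182 * (131/0.2865) * (2.538^2 / (2*9.81))
  hf = 2.73214 m
Step 3 — total head: H = 7 + 2.73214 = 9.73214 m
Step 4 — hydraulic power (P = rho*g*Q*H):
  P = 1000 * 9.81 * 0.163618 * 9.73214 = 15620 W
Therefore the hydraulic power required at the pump = 15620 W.


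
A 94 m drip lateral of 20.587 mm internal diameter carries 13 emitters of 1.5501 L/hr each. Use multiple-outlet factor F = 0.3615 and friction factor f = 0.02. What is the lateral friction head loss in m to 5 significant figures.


Approach: apply Darcy-Weisbach with the multiple-outlet F-factor, Q = n*q/(3600*1000) m^3/s; v = Q/A; hf = F*f*(L/D)*(v^2/(2g)).
Q = 13*1.5501/(3600*1000) = 5.597583e-06 m^3/s
A = pi*(20.587e-3/2)^2 = 3.328710e-04 m^2, so v = Q/A = 0.01681607 m/s
hf = 0.3615*0.02*(94/0.020587)*(0.01681607^2/(2*9.81)) = 0.00047580 m
Therefore the lateral friction head loss = 0.00047580 m.


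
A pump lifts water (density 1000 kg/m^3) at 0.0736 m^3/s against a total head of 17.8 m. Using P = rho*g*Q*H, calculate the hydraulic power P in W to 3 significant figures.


P = 1000 * 9.81 * 0.0736 * 17.8 = 12900 W
Therefore the hydraulic power P = 12900 W.


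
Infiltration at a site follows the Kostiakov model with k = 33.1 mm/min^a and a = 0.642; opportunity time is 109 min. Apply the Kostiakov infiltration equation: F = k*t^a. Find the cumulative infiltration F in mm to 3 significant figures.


F = 33.1 * 109^0.642 = 673 mm
Therefore the cumulative infiltration F = 673 mm.


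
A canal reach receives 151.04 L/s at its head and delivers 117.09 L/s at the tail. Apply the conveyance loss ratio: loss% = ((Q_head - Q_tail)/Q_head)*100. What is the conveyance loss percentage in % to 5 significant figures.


loss = ((151.04 - 117.09)/151.04)*100 = 22.477 %
Therefore the conveyance loss percentage = 22.477 %.


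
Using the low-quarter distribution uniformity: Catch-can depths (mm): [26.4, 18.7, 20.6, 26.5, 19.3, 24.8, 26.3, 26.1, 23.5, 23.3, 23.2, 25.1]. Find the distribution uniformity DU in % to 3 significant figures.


Approach: apply the low-quarter distribution uniformity, DU = (mean of lowest quarter of readings / overall mean)*100.
sorted lowest 3 of 12: [18.7, 19.3, 20.6] -> mean = 19.533 mm
overall mean = 23.650 mm
DU = (19.533/23.650)*100 = 82.6 %
Therefore the distribution uniformity DU = 82.6 %.


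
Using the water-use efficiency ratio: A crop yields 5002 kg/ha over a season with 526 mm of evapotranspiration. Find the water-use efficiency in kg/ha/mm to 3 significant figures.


Approach: apply the water-use efficiency ratio, WUE = yield/ET.
WUE = 5002 / 526 = 9.51 kg/ha/mm
Therefore the water-use efficiency = 9.51 kg/ha/mm.


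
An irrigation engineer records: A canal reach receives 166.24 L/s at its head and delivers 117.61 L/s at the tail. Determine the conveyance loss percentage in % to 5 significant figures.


Approach: apply the conveyance loss ratio, loss% = ((Q_head - Q_tail)/Q_head)*100.
loss = ((166.24 - 117.61)/166.24)*100 = 29.253 %
Therefore the conveyance loss percentage = 29.253 %.


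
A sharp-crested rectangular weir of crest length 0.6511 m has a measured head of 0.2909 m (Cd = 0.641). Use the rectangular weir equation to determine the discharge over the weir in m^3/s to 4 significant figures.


Approach: apply the rectangular weir equation, Q = (2/3)*Cd*L*sqrt(2g)*H^1.5.
Q = (2/3)*0.641*0.6511*sqrt(2*9.81)*0.2909^1.5 = 0.1934 m^3/s
Therefore the discharge over the weir = 0.1934 m^3/s.


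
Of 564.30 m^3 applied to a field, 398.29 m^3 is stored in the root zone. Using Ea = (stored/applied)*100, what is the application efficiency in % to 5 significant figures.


Ea = (398.29/564.30)*100 = 70.581 %
Therefore the application efficiency = 70.581 %.


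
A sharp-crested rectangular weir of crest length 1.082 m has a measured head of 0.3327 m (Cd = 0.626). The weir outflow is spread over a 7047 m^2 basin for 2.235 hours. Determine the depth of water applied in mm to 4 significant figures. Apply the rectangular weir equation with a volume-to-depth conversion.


Approach: apply the rectangular weir equation with a volume-to-depth conversion, Q = (2/3)*Cd*L*sqrt(2g)*H^1.5; d = Q*t/A * 1000.
Step 1 — weir discharge:
  Q = (2/3)*0.626*1.082*sqrt(2*9.81)*0.3327^1.5 = 0.383830 m^3/s
Step 2 — volume: V = 0.383830 * 2.235*3600 = 3088.30 m^3
Step 3 — depth: d = V/A * 1000 = 3088.30/7047 * 1000 = 438.2 mm
Therefore the depth of water applied = 438.2 mm.


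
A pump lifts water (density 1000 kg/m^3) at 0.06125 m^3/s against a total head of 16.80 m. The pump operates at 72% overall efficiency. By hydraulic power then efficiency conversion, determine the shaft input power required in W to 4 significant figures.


Approach: apply hydraulic power then efficiency conversion, P = rho*g*Q*H; P_in = P/eta.
Step 1 — hydraulic power (P = rho*g*Q*H):
  P = 1000 * 9.81 * 0.06125 * 16.80 = 10094.5 W
Step 2 — input power: P_in = P/eta = 10094.5 / 0.72 = 14020 W
Therefore the shaft input power required = 14020 W.


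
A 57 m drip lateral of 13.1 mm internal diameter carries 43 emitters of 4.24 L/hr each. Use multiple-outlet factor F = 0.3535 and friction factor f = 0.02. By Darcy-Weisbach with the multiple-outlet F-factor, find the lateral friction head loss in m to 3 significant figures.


Approach: apply Darcy-Weisbach with the multiple-outlet F-factor, Q = n*q/(3600*1000) m^3/s; v = Q/A; hf = F*f*(L/D)*(v^2/(2g)).
Q = 43*4.24/(3600*1000) = 5.0644e-05 m^3/s
A = pi*(13.1e-3/2)^2 = 1.3478e-04 m^2, so v = Q/A = 0.37575 m/s
hf = 0.3535*0.02*(57/0.0131)*(0.37575^2/(2*9.81)) = 0.221 m
Therefore the lateral friction head loss = 0.221 m.


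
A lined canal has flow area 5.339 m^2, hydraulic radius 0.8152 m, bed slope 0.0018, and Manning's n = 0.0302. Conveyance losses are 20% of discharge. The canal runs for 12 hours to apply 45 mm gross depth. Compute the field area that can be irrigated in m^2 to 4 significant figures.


Approach: apply Manning's equation with a conveyance and depth budget, Q = (1/n)*A*R^(2/3)*S^(1/2); Q_field = Q*(1-loss); Area = Q_field*t/(d/1000).
Step 1 — canal discharge (Manning's equation):
  Q = (1/0.0302) * 5.339 * 0.8152^(2/3) * 0.0018^(1/2) = 6.54534 m^3/s
Step 2 — delivered flow: Q_field = 6.54534*(1 - 20/100) = 5.23627 m^3/s
Step 3 — volume delivered: V = 5.23627 * 12*3600 = 226207 m^3
Step 4 — area served: A = V / (depth/1000) = 226207 / 0.045 = 5027000 m^2
Therefore the field area that can be irrigated = 5027000 m^2.


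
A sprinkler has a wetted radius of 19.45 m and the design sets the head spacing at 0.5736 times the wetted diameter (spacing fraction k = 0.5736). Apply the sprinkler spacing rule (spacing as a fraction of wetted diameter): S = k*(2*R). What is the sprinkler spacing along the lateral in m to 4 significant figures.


S = 0.5736 * (2 * 19.45) = 22.31 m
Therefore the sprinkler spacing along the lateral = 22.31 m.


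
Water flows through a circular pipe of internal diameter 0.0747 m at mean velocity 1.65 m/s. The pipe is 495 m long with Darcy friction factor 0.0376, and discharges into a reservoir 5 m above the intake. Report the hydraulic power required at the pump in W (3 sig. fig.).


Approach: apply continuity + Darcy-Weisbach + hydraulic power, Q = A*v; hf = f*(L/D)*(v^2/(2g)); H = static + hf; P = rho*g*Q*H.
Step 1 — flow rate (continuity, Q = A*v):
  A = pi*(0.0747/2)^2 = 0.0043826 m^2
  Q = 0.0043826 * 1.65 = 0.0072313 m^3/s
Step 2 — friction head loss (Darcy-Weisbach):
  hf = 0.0376 * (495/0.0747) * (1.65^2 / (2*9.81))
  hf = 34.573 m
Step 3 — total head: H = 5 + 34.573 = 39.573 m
Step 4 — hydraulic power (P = rho*g*Q*H):
  P = 1000 * 9.81 * 0.0072313 * 39.573 = 2810 W
Therefore the hydraulic power required at the pump = 2810 W.


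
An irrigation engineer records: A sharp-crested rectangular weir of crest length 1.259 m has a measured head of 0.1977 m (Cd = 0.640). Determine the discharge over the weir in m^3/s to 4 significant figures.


Approach: apply the rectangular weir equation, Q = (2/3)*Cd*L*sqrt(2g)*H^1.5.
Q = (2/3)*0.640*1.259*sqrt(2*9.81)*0.1977^1.5 = 0.2092 m^3/s
Therefore the discharge over the weir = 0.2092 m^3/s.


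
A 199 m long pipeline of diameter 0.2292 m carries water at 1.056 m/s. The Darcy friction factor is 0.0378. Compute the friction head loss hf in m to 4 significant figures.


Approach: apply the Darcy-Weisbach equation, hf = f*(L/D)*(v^2/(2g)).
hf = 0.0378 * (199/0.2292) * (1.056^2 / (2*9.81))
hf = 1.865 m
Therefore the friction head loss hf = 1.865 m.


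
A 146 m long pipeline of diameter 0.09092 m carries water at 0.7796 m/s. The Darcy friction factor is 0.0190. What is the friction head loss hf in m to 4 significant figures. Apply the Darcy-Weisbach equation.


Approach: apply the Darcy-Weisbach equation, hf = f*(L/D)*(v^2/(2g)).
hf = 0.0190 * (146/0.09092) * (0.7796^2 / (2*9.81))
hf = 0.9451 m
Therefore the friction head loss hf = 0.9451 m.


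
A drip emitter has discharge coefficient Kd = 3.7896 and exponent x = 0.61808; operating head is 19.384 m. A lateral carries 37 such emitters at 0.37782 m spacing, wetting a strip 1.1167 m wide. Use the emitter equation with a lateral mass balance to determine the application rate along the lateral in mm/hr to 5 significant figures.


Approach: apply the emitter equation with a lateral mass balance, q = Kd*h^x; Q = n*q; rate = Q/(n*spacing*width).
Step 1 — single emitter flow (q = Kd*h^x):
  q = 3.7896 * 19.384^0.61808 = 23.67753 L/hr
Step 2 — total lateral flow: Q = 37 * 23.67753 = 876.0686 L/hr
Step 3 — wetted area: A = 37 * 0.37782 * 1.1167 = 15.61073 m^2
Step 4 — application rate: Q/A = 876.0686/15.61073 = 56.120 mm/hr
Therefore the application rate along the lateral = 56.120 mm/hr.


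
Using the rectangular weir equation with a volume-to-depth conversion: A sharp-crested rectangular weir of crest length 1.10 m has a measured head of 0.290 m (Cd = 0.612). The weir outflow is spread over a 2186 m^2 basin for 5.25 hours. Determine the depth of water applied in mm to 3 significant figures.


Approach: apply the rectangular weir equation with a volume-to-depth conversion, Q = (2/3)*Cd*L*sqrt(2g)*H^1.5; d = Q*t/A * 1000.
Step 1 — weir discharge:
  Q = (2/3)*0.612*1.10*sqrt(2*9.81)*0.290^1.5 = 0.31046 m^3/s
Step 2 — volume: V = 0.31046 * 5.25*3600 = 5867.6 m^3
Step 3 — depth: d = V/A * 1000 = 5867.6/2186 * 1000 = 2680 mm
Therefore the depth of water applied = 2680 mm.


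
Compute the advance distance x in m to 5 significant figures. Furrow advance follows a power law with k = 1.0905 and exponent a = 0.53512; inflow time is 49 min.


Approach: apply the power-law advance function, x = k*t^a.
x = 1.0905 * 49^0.53512 = 8.7515 m
Therefore the advance distance x = 8.7515 m.


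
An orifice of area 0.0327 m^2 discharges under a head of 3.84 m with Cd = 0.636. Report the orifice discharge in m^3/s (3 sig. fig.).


Approach: apply the orifice equation, Q = Cd*A*sqrt(2*g*h).
Q = 0.636 * 0.0327 * sqrt(2*9.81*3.84) = 0.181 m^3/s
Therefore the orifice discharge = 0.181 m^3/s.


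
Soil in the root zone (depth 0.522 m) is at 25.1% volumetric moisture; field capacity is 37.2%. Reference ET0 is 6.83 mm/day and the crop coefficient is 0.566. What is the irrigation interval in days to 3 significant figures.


Approach: apply soil-water budget scheduling, SMD = (FC-theta)/100*depth*1000; ETc = ET0*Kc; interval = SMD/ETc.
Step 1 — soil moisture deficit:
  SMD = (37.2 - 25.1)/100 * 0.522 * 1000 = 63.162 mm
Step 2 — daily crop ET (ETc = ET0*Kc):
  ETc = 6.83 * 0.566 = 3.8658 mm/day
Step 3 — irrigation interval (SMD/ETc):
  interval = 63.162 / 3.8658 = 16.3 days
Therefore the irrigation interval = 16.3 days.


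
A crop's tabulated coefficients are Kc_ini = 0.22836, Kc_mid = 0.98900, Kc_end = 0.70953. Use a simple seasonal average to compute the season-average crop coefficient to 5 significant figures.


Approach: apply a simple seasonal average, Kc_avg = (Kc_ini + Kc_mid + Kc_end)/3.
Kc_avg = (0.22836 + 0.98900 + 0.70953)/3 = 0.64230
Therefore the season-average crop coefficient = 0.64230.


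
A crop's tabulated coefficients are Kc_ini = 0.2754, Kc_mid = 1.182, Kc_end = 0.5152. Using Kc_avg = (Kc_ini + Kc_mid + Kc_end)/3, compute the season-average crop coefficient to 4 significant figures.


Kc_avg = (0.2754 + 1.182 + 0.5152)/3 = 0.6575
Therefore the season-average crop coefficient = 0.6575.


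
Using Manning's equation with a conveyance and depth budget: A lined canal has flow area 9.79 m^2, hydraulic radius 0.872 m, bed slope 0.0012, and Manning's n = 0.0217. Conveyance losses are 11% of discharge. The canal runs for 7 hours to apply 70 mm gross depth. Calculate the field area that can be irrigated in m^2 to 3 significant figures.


Approach: apply Manning's equation with a conveyance and depth budget, Q = (1/n)*A*R^(2/3)*S^(1/2); Q_field = Q*(1-loss); Area = Q_field*t/(d/1000).
Step 1 — canal discharge (Manning's equation):
  Q = (1/0.0217) * 9.79 * 0.872^(2/3) * 0.0012^(1/2) = 14.265 m^3/s
Step 2 — delivered flow: Q_field = 14.265*(1 - 11/100) = 12.695 m^3/s
Step 3 — volume delivered: V = 12.695 * 7*3600 = 319930 m^3
Step 4 — area served: A = V / (depth/1000) = 319930 / 0.07 = 4570000 m^2
Therefore the field area that can be irrigated = 4570000 m^2.


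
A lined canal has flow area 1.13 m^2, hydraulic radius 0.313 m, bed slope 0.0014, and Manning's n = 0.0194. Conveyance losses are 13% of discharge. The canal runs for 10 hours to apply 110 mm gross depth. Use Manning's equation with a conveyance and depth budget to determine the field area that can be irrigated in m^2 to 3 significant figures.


Approach: apply Manning's equation with a conveyance and depth budget, Q = (1/n)*A*R^(2/3)*S^(1/2); Q_field = Q*(1-loss); Area = Q_field*t/(d/1000).
Step 1 — canal discharge (Manning's equation):
  Q = (1/0.0194) * 1.13 * 0.313^(2/3) * 0.0014^(1/2) = 1.0047 m^3/s
Step 2 — delivered flow: Q_field = 1.0047*(1 - 13/100) = 0.87409 m^3/s
Step 3 — volume delivered: V = 0.87409 * 10*3600 = 31467 m^3
Step 4 — area served: A = V / (depth/1000) = 31467 / 0.11 = 286000 m^2
Therefore the field area that can be irrigated = 286000 m^2.
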